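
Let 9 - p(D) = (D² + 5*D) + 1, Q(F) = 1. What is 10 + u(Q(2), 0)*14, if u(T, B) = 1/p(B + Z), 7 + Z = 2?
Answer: 47/4 ≈ 11.750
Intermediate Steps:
Z = -5 (Z = -7 + 2 = -5)
p(D) = 8 - D² - 5*D (p(D) = 9 - ((D² + 5*D) + 1) = 9 - (1 + D² + 5*D) = 9 + (-1 - D² - 5*D) = 8 - D² - 5*D)
u(T, B) = 1/(33 - (-5 + B)² - 5*B) (u(T, B) = 1/(8 - (B - 5)² - 5*(B - 5)) = 1/(8 - (-5 + B)² - 5*(-5 + B)) = 1/(8 - (-5 + B)² + (25 - 5*B)) = 1/(33 - (-5 + B)² - 5*B))
10 + u(Q(2), 0)*14 = 10 + 14/(8 - 1*0² + 5*0) = 10 + 14/(8 - 1*0 + 0) = 10 + 14/(8 + 0 + 0) = 10 + 14/8 = 10 + (⅛)*14 = 10 + 7/4 = 47/4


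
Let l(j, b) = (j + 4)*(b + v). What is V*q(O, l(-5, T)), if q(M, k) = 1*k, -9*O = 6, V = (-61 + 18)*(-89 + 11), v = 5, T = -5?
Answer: 0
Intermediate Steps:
V = 3354 (V = -43*(-78) = 3354)
O = -⅔ (O = -⅑*6 = -⅔ ≈ -0.66667)
l(j, b) = (4 + j)*(5 + b) (l(j, b) = (j + 4)*(b + 5) = (4 + j)*(5 + b))
q(M, k) = k
V*q(O, l(-5, T)) = 3354*(20 + 4*(-5) + 5*(-5) - 5*(-5)) = 3354*(20 - 20 - 25 + 25) = 3354*0 = 0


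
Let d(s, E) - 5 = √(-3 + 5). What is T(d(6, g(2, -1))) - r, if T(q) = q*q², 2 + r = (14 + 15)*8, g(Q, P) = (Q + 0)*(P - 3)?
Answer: -75 + 77*√2 ≈ 33.894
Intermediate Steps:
g(Q, P) = Q*(-3 + P)
d(s, E) = 5 + √2 (d(s, E) = 5 + √(-3 + 5) = 5 + √2)
r = 230 (r = -2 + (14 + 15)*8 = -2 + 29*8 = -2 + 232 = 230)
T(q) = q³
T(d(6, g(2, -1))) - r = (5 + √2)³ - 1*230 = (5 + √2)³ - 230 = -230 + (5 + √2)³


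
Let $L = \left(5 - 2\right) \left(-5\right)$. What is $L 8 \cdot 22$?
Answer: $-2640$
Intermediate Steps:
$L = -15$ ($L = 3 \left(-5\right) = -15$)
$L 8 \cdot 22 = \left(-15\right) 8 \cdot 22 = \left(-120\right) 22 = -2640$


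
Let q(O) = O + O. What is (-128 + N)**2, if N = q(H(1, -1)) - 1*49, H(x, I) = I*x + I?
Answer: 32761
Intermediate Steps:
H(x, I) = I + I*x
q(O) = 2*O
N = -53 (N = 2*(-(1 + 1)) - 1*49 = 2*(-1*2) - 49 = 2*(-2) - 49 = -4 - 49 = -53)
(-128 + N)**2 = (-128 - 53)**2 = (-181)**2 = 32761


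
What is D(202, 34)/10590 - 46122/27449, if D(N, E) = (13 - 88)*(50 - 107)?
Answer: -24739167/19378994 ≈ -1.2766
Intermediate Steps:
D(N, E) = 4275 (D(N, E) = -75*(-57) = 4275)
D(202, 34)/10590 - 46122/27449 = 4275/10590 - 46122/27449 = 4275*(1/10590) - 46122*1/27449 = 285/706 - 46122/27449 = -24739167/19378994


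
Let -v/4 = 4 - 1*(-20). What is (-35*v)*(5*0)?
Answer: 0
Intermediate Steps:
v = -96 (v = -4*(4 - 1*(-20)) = -4*(4 + 20) = -4*24 = -96)
(-35*v)*(5*0) = (-35*(-96))*(5*0) = 3360*0 = 0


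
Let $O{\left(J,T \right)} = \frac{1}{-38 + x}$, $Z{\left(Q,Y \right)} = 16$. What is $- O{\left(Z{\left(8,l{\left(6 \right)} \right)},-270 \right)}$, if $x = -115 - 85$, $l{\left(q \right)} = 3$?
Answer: $\frac{1}{238} \approx 0.0042017$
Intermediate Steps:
$x = -200$
$O{\left(J,T \right)} = - \frac{1}{238}$ ($O{\left(J,T \right)} = \frac{1}{-38 - 200} = \frac{1}{-238} = - \frac{1}{238}$)
$- O{\left(Z{\left(8,l{\left(6 \right)} \right)},-270 \right)} = \left(-1\right) \left(- \frac{1}{238}\right) = \frac{1}{238}$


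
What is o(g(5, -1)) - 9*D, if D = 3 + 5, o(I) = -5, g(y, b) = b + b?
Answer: -77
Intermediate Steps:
g(y, b) = 2*b
D = 8
o(g(5, -1)) - 9*D = -5 - 9*8 = -5 - 72 = -77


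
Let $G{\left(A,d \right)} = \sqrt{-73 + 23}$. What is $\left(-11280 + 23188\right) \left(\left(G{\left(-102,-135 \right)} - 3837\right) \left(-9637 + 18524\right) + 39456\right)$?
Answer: $-405586039404 + 529131980 i \sqrt{2} \approx -4.0559 \cdot 10^{11} + 7.4831 \cdot 10^{8} i$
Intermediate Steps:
$G{\left(A,d \right)} = 5 i \sqrt{2}$ ($G{\left(A,d \right)} = \sqrt{-50} = 5 i \sqrt{2}$)
$\left(-11280 + 23188\right) \left(\left(G{\left(-102,-135 \right)} - 3837\right) \left(-9637 + 18524\right) + 39456\right) = \left(-11280 + 23188\right) \left(\left(5 i \sqrt{2} - 3837\right) \left(-9637 + 18524\right) + 39456\right) = 11908 \left(\left(-3837 + 5 i \sqrt{2}\right) 8887 + 39456\right) = 11908 \left(\left(-34099419 + 44435 i \sqrt{2}\right) + 39456\right) = 11908 \left(-34059963 + 44435 i \sqrt{2}\right) = -405586039404 + 529131980 i \sqrt{2}$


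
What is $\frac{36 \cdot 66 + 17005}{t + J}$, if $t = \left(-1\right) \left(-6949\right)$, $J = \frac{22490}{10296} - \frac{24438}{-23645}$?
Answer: $\frac{181472443020}{65096535953} \approx 2.7877$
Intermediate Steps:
$J = \frac{30130373}{9363420}$ ($J = 22490 \cdot \frac{1}{10296} - - \frac{24438}{23645} = \frac{865}{396} + \frac{24438}{23645} = \frac{30130373}{9363420} \approx 3.2179$)
$t = 6949$
$\frac{36 \cdot 66 + 17005}{t + J} = \frac{36 \cdot 66 + 17005}{6949 + \frac{30130373}{9363420}} = \frac{2376 + 17005}{\frac{65096535953}{9363420}} = 19381 \cdot \frac{9363420}{65096535953} = \frac{181472443020}{65096535953}$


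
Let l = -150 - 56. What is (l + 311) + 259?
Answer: 364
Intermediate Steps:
l = -206
(l + 311) + 259 = (-206 + 311) + 259 = 105 + 259 = 364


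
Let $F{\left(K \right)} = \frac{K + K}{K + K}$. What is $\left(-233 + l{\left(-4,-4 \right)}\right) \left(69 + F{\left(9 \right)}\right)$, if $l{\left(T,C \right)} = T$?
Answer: $-16590$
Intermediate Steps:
$F{\left(K \right)} = 1$ ($F{\left(K \right)} = \frac{2 K}{2 K} = 2 K \frac{1}{2 K} = 1$)
$\left(-233 + l{\left(-4,-4 \right)}\right) \left(69 + F{\left(9 \right)}\right) = \left(-233 - 4\right) \left(69 + 1\right) = \left(-237\right) 70 = -16590$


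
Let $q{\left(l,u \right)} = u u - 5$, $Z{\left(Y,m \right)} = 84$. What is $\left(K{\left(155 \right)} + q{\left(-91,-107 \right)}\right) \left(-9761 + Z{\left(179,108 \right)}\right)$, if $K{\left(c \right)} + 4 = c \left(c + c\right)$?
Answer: $-575684730$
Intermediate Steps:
$K{\left(c \right)} = -4 + 2 c^{2}$ ($K{\left(c \right)} = -4 + c \left(c + c\right) = -4 + c 2 c = -4 + 2 c^{2}$)
$q{\left(l,u \right)} = -5 + u^{2}$ ($q{\left(l,u \right)} = u^{2} - 5 = -5 + u^{2}$)
$\left(K{\left(155 \right)} + q{\left(-91,-107 \right)}\right) \left(-9761 + Z{\left(179,108 \right)}\right) = \left(\left(-4 + 2 \cdot 155^{2}\right) - \left(5 - \left(-107\right)^{2}\right)\right) \left(-9761 + 84\right) = \left(\left(-4 + 2 \cdot 24025\right) + \left(-5 + 11449\right)\right) \left(-9677\right) = \left(\left(-4 + 48050\right) + 11444\right) \left(-9677\right) = \left(48046 + 11444\right) \left(-9677\right) = 59490 \left(-9677\right) = -575684730$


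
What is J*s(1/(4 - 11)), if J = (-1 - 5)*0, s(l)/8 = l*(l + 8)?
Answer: 0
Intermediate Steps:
s(l) = 8*l*(8 + l) (s(l) = 8*(l*(l + 8)) = 8*(l*(8 + l)) = 8*l*(8 + l))
J = 0 (J = -6*0 = 0)
J*s(1/(4 - 11)) = 0*(8*(8 + 1/(4 - 11))/(4 - 11)) = 0*(8*(8 + 1/(-7))/(-7)) = 0*(8*(-1/7)*(8 - 1/7)) = 0*(8*(-1/7)*(55/7)) = 0*(-440/49) = 0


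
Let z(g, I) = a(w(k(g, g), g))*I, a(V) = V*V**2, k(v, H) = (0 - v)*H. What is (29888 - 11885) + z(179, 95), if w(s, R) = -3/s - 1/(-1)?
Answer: 595318542973325243/32894113444921 ≈ 18098.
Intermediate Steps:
k(v, H) = -H*v (k(v, H) = (-v)*H = -H*v)
w(s, R) = 1 - 3/s (w(s, R) = -3/s - 1*(-1) = -3/s + 1 = 1 - 3/s)
a(V) = V**3
z(g, I) = -I*(-3 - g**2)**3/g**6 (z(g, I) = ((-3 - g*g)/((-g*g)))**3*I = ((-3 - g**2)/((-g**2)))**3*I = ((-1/g**2)*(-3 - g**2))**3*I = (-(-3 - g**2)/g**2)**3*I = (-(-3 - g**2)**3/g**6)*I = -I*(-3 - g**2)**3/g**6)
(29888 - 11885) + z(179, 95) = (29888 - 11885) + 95*(3 + 179**2)**3/179**6 = 18003 + 95*(1/32894113444921)*(3 + 32041)**3 = 18003 + 95*(1/32894113444921)*32044**3 = 18003 + 95*(1/32894113444921)*32903353941184 = 18003 + 3125818624412480/32894113444921 = 595318542973325243/32894113444921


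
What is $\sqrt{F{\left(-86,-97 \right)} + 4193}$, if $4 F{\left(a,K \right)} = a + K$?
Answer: $\frac{\sqrt{16589}}{2} \approx 64.399$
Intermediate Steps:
$F{\left(a,K \right)} = \frac{K}{4} + \frac{a}{4}$ ($F{\left(a,K \right)} = \frac{a + K}{4} = \frac{K + a}{4} = \frac{K}{4} + \frac{a}{4}$)
$\sqrt{F{\left(-86,-97 \right)} + 4193} = \sqrt{\left(\frac{1}{4} \left(-97\right) + \frac{1}{4} \left(-86\right)\right) + 4193} = \sqrt{\left(- \frac{97}{4} - \frac{43}{2}\right) + 4193} = \sqrt{- \frac{183}{4} + 4193} = \sqrt{\frac{16589}{4}} = \frac{\sqrt{16589}}{2}$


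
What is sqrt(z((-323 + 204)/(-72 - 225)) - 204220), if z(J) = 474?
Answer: I*sqrt(203746) ≈ 451.38*I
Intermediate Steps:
sqrt(z((-323 + 204)/(-72 - 225)) - 204220) = sqrt(474 - 204220) = sqrt(-203746) = I*sqrt(203746)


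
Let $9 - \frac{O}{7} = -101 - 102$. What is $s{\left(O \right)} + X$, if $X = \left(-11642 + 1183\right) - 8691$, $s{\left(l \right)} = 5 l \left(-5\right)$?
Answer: $-56250$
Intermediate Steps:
$O = 1484$ ($O = 63 - 7 \left(-101 - 102\right) = 63 - -1421 = 63 + 1421 = 1484$)
$s{\left(l \right)} = - 25 l$
$X = -19150$ ($X = -10459 - 8691 = -19150$)
$s{\left(O \right)} + X = \left(-25\right) 1484 - 19150 = -37100 - 19150 = -56250$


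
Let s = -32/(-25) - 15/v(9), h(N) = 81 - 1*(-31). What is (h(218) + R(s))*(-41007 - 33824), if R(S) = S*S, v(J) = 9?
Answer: -47206462871/5625 ≈ -8.3923e+6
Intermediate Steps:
h(N) = 112 (h(N) = 81 + 31 = 112)
s = -29/75 (s = -32/(-25) - 15/9 = -32*(-1/25) - 15*1/9 = 32/25 - 5/3 = -29/75 ≈ -0.38667)
R(S) = S**2
(h(218) + R(s))*(-41007 - 33824) = (112 + (-29/75)**2)*(-41007 - 33824) = (112 + 841/5625)*(-74831) = (630841/5625)*(-74831) = -47206462871/5625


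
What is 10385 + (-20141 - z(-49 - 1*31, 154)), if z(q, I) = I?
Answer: -9910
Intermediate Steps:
10385 + (-20141 - z(-49 - 1*31, 154)) = 10385 + (-20141 - 1*154) = 10385 + (-20141 - 154) = 10385 - 20295 = -9910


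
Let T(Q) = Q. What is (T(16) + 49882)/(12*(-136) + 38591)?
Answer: 49898/36959 ≈ 1.3501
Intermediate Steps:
(T(16) + 49882)/(12*(-136) + 38591) = (16 + 49882)/(12*(-136) + 38591) = 49898/(-1632 + 38591) = 49898/36959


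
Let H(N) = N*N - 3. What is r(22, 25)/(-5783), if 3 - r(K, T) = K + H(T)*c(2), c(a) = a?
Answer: 1263/5783 ≈ 0.21840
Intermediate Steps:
H(N) = -3 + N² (H(N) = N² - 3 = -3 + N²)
r(K, T) = 9 - K - 2*T² (r(K, T) = 3 - (K + (-3 + T²)*2) = 3 - (K + (-6 + 2*T²)) = 3 - (-6 + K + 2*T²) = 3 + (6 - K - 2*T²) = 9 - K - 2*T²)
r(22, 25)/(-5783) = (9 - 1*22 - 2*25²)/(-5783) = (9 - 22 - 2*625)*(-1/5783) = (9 - 22 - 1250)*(-1/5783) = -1263*(-1/5783) = 1263/5783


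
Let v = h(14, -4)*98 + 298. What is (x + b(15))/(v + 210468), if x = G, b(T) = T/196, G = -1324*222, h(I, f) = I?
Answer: -57609873/41579048 ≈ -1.3856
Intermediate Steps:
G = -293928
b(T) = T/196 (b(T) = T*(1/196) = T/196)
x = -293928
v = 1670 (v = 14*98 + 298 = 1372 + 298 = 1670)
(x + b(15))/(v + 210468) = (-293928 + (1/196)*15)/(1670 + 210468) = (-293928 + 15/196)/212138 = -57609873/196*1/212138 = -57609873/41579048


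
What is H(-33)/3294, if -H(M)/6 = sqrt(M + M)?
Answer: -I*sqrt(66)/549 ≈ -0.014798*I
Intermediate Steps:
H(M) = -6*sqrt(2)*sqrt(M) (H(M) = -6*sqrt(M + M) = -6*sqrt(2)*sqrt(M))
H(-33)/3294 = -6*sqrt(2)*sqrt(-33)/3294 = -6*sqrt(2)*I*sqrt(33)*(1/3294) = -6*I*sqrt(66)*(1/3294) = -I*sqrt(66)/549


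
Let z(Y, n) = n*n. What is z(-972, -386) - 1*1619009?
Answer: -1470013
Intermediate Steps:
z(Y, n) = n²
z(-972, -386) - 1*1619009 = (-386)² - 1*1619009 = 148996 - 1619009 = -1470013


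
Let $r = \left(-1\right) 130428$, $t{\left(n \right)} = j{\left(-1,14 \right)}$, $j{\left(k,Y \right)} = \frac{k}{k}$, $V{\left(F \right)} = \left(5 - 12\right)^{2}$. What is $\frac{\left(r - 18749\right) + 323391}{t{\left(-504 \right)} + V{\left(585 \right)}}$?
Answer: $\frac{87107}{25} \approx 3484.3$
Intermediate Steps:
$V{\left(F \right)} = 49$ ($V{\left(F \right)} = \left(-7\right)^{2} = 49$)
$j{\left(k,Y \right)} = 1$
$t{\left(n \right)} = 1$
$r = -130428$
$\frac{\left(r - 18749\right) + 323391}{t{\left(-504 \right)} + V{\left(585 \right)}} = \frac{\left(-130428 - 18749\right) + 323391}{1 + 49} = \frac{-149177 + 323391}{50} = 174214 \cdot \frac{1}{50} = \frac{87107}{25}$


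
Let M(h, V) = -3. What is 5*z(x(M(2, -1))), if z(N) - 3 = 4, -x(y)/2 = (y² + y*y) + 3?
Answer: 35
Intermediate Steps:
x(y) = -6 - 4*y² (x(y) = -2*((y² + y*y) + 3) = -2*((y² + y²) + 3) = -2*(2*y² + 3) = -2*(3 + 2*y²) = -6 - 4*y²)
z(N) = 7 (z(N) = 3 + 4 = 7)
5*z(x(M(2, -1))) = 5*7 = 35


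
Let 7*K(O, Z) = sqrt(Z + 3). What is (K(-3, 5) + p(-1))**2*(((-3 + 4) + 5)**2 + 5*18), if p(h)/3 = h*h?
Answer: 8082/7 + 216*sqrt(2) ≈ 1460.0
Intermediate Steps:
p(h) = 3*h**2 (p(h) = 3*(h*h) = 3*h**2)
K(O, Z) = sqrt(3 + Z)/7 (K(O, Z) = sqrt(Z + 3)/7 = sqrt(3 + Z)/7)
(K(-3, 5) + p(-1))**2*(((-3 + 4) + 5)**2 + 5*18) = (sqrt(3 + 5)/7 + 3*(-1)**2)**2*(((-3 + 4) + 5)**2 + 5*18) = (sqrt(8)/7 + 3*1)**2*((1 + 5)**2 + 90) = ((2*sqrt(2))/7 + 3)**2*(6**2 + 90) = (2*sqrt(2)/7 + 3)**2*(36 + 90) = (3 + 2*sqrt(2)/7)**2*126 = 126*(3 + 2*sqrt(2)/7)**2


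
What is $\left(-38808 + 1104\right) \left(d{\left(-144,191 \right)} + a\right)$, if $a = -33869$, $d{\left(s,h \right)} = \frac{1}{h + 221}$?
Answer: $\frac{131530658502}{103} \approx 1.277 \cdot 10^{9}$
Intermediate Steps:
$d{\left(s,h \right)} = \frac{1}{221 + h}$
$\left(-38808 + 1104\right) \left(d{\left(-144,191 \right)} + a\right) = \left(-38808 + 1104\right) \left(\frac{1}{221 + 191} - 33869\right) = - 37704 \left(\frac{1}{412} - 33869\right) = \left(-37704\right) \left(- \frac{13954027}{412}\right) = \frac{131530658502}{103}$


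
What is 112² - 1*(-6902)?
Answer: 19446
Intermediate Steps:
112² - 1*(-6902) = 12544 + 6902 = 19446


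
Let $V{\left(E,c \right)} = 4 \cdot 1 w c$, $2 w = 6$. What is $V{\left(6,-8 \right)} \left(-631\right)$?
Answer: $60576$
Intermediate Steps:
$w = 3$ ($w = \frac{1}{2} \cdot 6 = 3$)
$V{\left(E,c \right)} = 12 c$ ($V{\left(E,c \right)} = 4 \cdot 1 \cdot 3 c = 4 \cdot 3 c = 12 c$)
$V{\left(6,-8 \right)} \left(-631\right) = 12 \left(-8\right) \left(-631\right) = \left(-96\right) \left(-631\right) = 60576$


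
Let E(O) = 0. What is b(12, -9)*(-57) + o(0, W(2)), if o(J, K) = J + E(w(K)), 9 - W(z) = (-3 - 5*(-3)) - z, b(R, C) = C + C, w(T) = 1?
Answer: 1026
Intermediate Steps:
b(R, C) = 2*C
W(z) = -3 + z (W(z) = 9 - ((-3 - 5*(-3)) - z) = 9 - ((-3 + 15) - z) = 9 - (12 - z) = 9 + (-12 + z) = -3 + z)
o(J, K) = J (o(J, K) = J + 0 = J)
b(12, -9)*(-57) + o(0, W(2)) = (2*(-9))*(-57) + 0 = -18*(-57) + 0 = 1026 + 0 = 1026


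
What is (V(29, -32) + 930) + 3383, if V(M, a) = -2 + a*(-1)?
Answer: 4343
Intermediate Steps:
V(M, a) = -2 - a
(V(29, -32) + 930) + 3383 = ((-2 - 1*(-32)) + 930) + 3383 = ((-2 + 32) + 930) + 3383 = (30 + 930) + 3383 = 960 + 3383 = 4343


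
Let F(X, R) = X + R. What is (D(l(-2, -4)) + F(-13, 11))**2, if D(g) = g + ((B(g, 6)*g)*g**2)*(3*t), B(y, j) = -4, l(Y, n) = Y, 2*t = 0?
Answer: 16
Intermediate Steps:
t = 0 (t = (1/2)*0 = 0)
F(X, R) = R + X
D(g) = g (D(g) = g + ((-4*g)*g**2)*(3*0) = g - 4*g**3*0 = g + 0 = g)
(D(l(-2, -4)) + F(-13, 11))**2 = (-2 + (11 - 13))**2 = (-2 - 2)**2 = (-4)**2 = 16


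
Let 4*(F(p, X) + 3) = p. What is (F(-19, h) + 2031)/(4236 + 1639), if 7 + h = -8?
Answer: 8093/23500 ≈ 0.34438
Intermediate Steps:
h = -15 (h = -7 - 8 = -15)
F(p, X) = -3 + p/4
(F(-19, h) + 2031)/(4236 + 1639) = ((-3 + (¼)*(-19)) + 2031)/(4236 + 1639) = ((-3 - 19/4) + 2031)/5875 = (-31/4 + 2031)*(1/5875) = (8093/4)*(1/5875) = 8093/23500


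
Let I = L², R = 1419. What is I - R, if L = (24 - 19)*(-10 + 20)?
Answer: 1081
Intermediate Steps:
L = 50 (L = 5*10 = 50)
I = 2500 (I = 50² = 2500)
I - R = 2500 - 1*1419 = 2500 - 1419 = 1081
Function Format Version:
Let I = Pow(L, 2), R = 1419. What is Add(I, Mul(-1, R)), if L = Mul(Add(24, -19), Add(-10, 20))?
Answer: 1081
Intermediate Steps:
L = 50 (L = Mul(5, 10) = 50)
I = 2500 (I = Pow(50, 2) = 2500)
Add(I, Mul(-1, R)) = Add(2500, Mul(-1, 1419)) = Add(2500, -1419) = 1081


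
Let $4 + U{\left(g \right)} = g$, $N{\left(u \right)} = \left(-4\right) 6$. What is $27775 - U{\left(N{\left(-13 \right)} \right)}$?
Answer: $27803$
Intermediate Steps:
$N{\left(u \right)} = -24$
$U{\left(g \right)} = -4 + g$
$27775 - U{\left(N{\left(-13 \right)} \right)} = 27775 - \left(-4 - 24\right) = 27775 - -28 = 27775 + 28 = 27803$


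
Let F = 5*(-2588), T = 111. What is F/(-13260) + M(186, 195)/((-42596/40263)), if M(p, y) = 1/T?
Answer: 1010807521/1044922476 ≈ 0.96735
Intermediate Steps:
F = -12940
M(p, y) = 1/111
F/(-13260) + M(186, 195)/((-42596/40263)) = -12940/(-13260) + 1/(111*((-42596/40263))) = -12940*(-1/13260) + 1/(111*((-42596*1/40263))) = 647/663 + 1/(111*(-42596/40263)) = 647/663 + (1/111)*(-40263/42596) = 647/663 - 13421/1576052 = 1010807521/1044922476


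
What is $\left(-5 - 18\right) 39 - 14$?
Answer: $-911$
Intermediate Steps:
$\left(-5 - 18\right) 39 - 14 = \left(-23\right) 39 - 14 = -897 - 14 = -911$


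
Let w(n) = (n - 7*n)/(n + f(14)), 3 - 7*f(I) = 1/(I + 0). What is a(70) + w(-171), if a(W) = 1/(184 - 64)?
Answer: -12049043/2006040 ≈ -6.0064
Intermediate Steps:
f(I) = 3/7 - 1/(7*I) (f(I) = 3/7 - 1/(7*(I + 0)) = 3/7 - 1/(7*I))
w(n) = -6*n/(41/98 + n) (w(n) = (n - 7*n)/(n + (⅐)*(-1 + 3*14)/14) = (-6*n)/(n + (⅐)*(1/14)*(-1 + 42)) = (-6*n)/(n + (⅐)*(1/14)*41) = (-6*n)/(n + 41/98) = (-6*n)/(41/98 + n) = -6*n/(41/98 + n))
a(W) = 1/120
a(70) + w(-171) = 1/120 - 588*(-171)/(41 + 98*(-171)) = 1/120 - 588*(-171)/(41 - 16758) = 1/120 - 588*(-171)/(-16717) = 1/120 - 588*(-171)*(-1/16717) = 1/120 - 100548/16717 = -12049043/2006040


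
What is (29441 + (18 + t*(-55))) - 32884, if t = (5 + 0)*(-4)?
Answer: -2325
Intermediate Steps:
t = -20 (t = 5*(-4) = -20)
(29441 + (18 + t*(-55))) - 32884 = (29441 + (18 - 20*(-55))) - 32884 = (29441 + (18 + 1100)) - 32884 = (29441 + 1118) - 32884 = 30559 - 32884 = -2325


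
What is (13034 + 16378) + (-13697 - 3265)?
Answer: 12450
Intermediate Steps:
(13034 + 16378) + (-13697 - 3265) = 29412 - 16962 = 12450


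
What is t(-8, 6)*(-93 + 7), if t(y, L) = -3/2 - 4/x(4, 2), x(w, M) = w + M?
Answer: 559/3 ≈ 186.33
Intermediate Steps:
x(w, M) = M + w
t(y, L) = -13/6 (t(y, L) = -3/2 - 4/(2 + 4) = -3*1/2 - 4/6 = -3/2 - 4*1/6 = -3/2 - 2/3 = -13/6)
t(-8, 6)*(-93 + 7) = -13*(-93 + 7)/6 = -13/6*(-86) = 559/3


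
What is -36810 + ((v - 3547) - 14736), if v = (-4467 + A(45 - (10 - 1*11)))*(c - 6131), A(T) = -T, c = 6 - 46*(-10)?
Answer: 25511052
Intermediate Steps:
c = 466 (c = 6 + 460 = 466)
v = 25566145 (v = (-4467 - (45 - (10 - 1*11)))*(466 - 6131) = (-4467 - (45 - (10 - 11)))*(-5665) = (-4467 - (45 - 1*(-1)))*(-5665) = (-4467 - (45 + 1))*(-5665) = (-4467 - 1*46)*(-5665) = (-4467 - 46)*(-5665) = -4513*(-5665) = 25566145)
-36810 + ((v - 3547) - 14736) = -36810 + ((25566145 - 3547) - 14736) = -36810 + (25562598 - 14736) = -36810 + 25547862 = 25511052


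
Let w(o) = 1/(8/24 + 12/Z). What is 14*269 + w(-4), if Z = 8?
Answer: 41432/11 ≈ 3766.5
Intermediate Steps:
w(o) = 6/11 (w(o) = 1/(8/24 + 12/8) = 1/(8*(1/24) + 12*(⅛)) = 1/(⅓ + 3/2) = 1/(11/6) = 6/11)
14*269 + w(-4) = 14*269 + 6/11 = 3766 + 6/11 = 41432/11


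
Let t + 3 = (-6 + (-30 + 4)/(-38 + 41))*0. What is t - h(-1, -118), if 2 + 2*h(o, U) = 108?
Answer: -56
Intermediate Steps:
h(o, U) = 53 (h(o, U) = -1 + (1/2)*108 = -1 + 54 = 53)
t = -3 (t = -3 + (-6 + (-30 + 4)/(-38 + 41))*0 = -3 + (-6 - 26/3)*0 = -3 - 44/3*0 = -3 + 0 = -3)
t - h(-1, -118) = -3 - 1*53 = -3 - 53 = -56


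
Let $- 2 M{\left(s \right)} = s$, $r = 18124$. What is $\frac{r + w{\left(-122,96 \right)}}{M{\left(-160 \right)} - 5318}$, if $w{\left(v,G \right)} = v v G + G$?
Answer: $- \frac{723542}{2619} \approx -276.27$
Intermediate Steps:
$M{\left(s \right)} = - \frac{s}{2}$
$w{\left(v,G \right)} = G + G v^{2}$ ($w{\left(v,G \right)} = v^{2} G + G = G v^{2} + G = G + G v^{2}$)
$\frac{r + w{\left(-122,96 \right)}}{M{\left(-160 \right)} - 5318} = \frac{18124 + 96 \left(1 + \left(-122\right)^{2}\right)}{\left(- \frac{1}{2}\right) \left(-160\right) - 5318} = \frac{18124 + 96 \left(1 + 14884\right)}{80 - 5318} = \frac{18124 + 96 \cdot 14885}{-5238} = \left(18124 + 1428960\right) \left(- \frac{1}{5238}\right) = 1447084 \left(- \frac{1}{5238}\right) = - \frac{723542}{2619}$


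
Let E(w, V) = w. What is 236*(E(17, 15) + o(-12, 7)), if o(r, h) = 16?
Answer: 7788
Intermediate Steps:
236*(E(17, 15) + o(-12, 7)) = 236*(17 + 16) = 236*33 = 7788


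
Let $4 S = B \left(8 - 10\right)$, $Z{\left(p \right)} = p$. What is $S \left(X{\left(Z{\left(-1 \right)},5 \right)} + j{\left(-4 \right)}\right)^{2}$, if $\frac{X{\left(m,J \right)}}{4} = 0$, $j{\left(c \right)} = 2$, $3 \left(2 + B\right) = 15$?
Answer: $-6$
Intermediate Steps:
$B = 3$ ($B = -2 + \frac{1}{3} \cdot 15 = -2 + 5 = 3$)
$X{\left(m,J \right)} = 0$ ($X{\left(m,J \right)} = 4 \cdot 0 = 0$)
$S = - \frac{3}{2}$ ($S = \frac{3 \left(8 - 10\right)}{4} = \frac{3 \left(-2\right)}{4} = \frac{1}{4} \left(-6\right) = - \frac{3}{2} \approx -1.5$)
$S \left(X{\left(Z{\left(-1 \right)},5 \right)} + j{\left(-4 \right)}\right)^{2} = - \frac{3 \left(0 + 2\right)^{2}}{2} = - \frac{3 \cdot 2^{2}}{2} = \left(- \frac{3}{2}\right) 4 = -6$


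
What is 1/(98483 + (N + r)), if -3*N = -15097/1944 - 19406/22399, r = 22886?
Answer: 130630968/15854925838159 ≈ 8.2391e-6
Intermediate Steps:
N = 375882967/130630968 (N = -(-15097/1944 - 19406/22399)/3 = -⅓*(-375882967/43543656) = 375882967/130630968 ≈ 2.8774)
1/(98483 + (N + r)) = 1/(98483 + (375882967/130630968 + 22886)) = 1/(98483 + 2989996216615/130630968) = 1/(15854925838159/130630968) = 130630968/15854925838159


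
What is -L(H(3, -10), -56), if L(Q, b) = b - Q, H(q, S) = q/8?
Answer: 451/8 ≈ 56.375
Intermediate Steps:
H(q, S) = q/8 (H(q, S) = q*(1/8) = q/8)
-L(H(3, -10), -56) = -(-56 - 3/8) = -1*(-451/8) = 451/8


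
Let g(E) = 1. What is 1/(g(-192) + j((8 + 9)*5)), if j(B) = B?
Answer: 1/86 ≈ 0.011628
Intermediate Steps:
1/(g(-192) + j((8 + 9)*5)) = 1/(1 + (8 + 9)*5) = 1/(1 + 17*5) = 1/(1 + 85) = 1/86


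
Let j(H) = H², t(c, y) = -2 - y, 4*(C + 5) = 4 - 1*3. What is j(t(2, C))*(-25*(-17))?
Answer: 51425/16 ≈ 3214.1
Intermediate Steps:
C = -19/4 (C = -5 + (4 - 1*3)/4 = -5 + (4 - 3)/4 = -5 + (¼)*1 = -5 + ¼ = -19/4 ≈ -4.7500)
j(t(2, C))*(-25*(-17)) = (-2 - 1*(-19/4))²*(-25*(-17)) = (-2 + 19/4)²*425 = (11/4)²*425 = (121/16)*425 = 51425/16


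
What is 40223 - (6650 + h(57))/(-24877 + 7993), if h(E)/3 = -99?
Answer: 679131485/16884 ≈ 40223.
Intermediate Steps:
h(E) = -297 (h(E) = 3*(-99) = -297)
40223 - (6650 + h(57))/(-24877 + 7993) = 40223 - (6650 - 297)/(-24877 + 7993) = 40223 - 6353/(-16884) = 40223 - 6353*(-1)/16884 = 40223 - 1*(-6353/16884) = 40223 + 6353/16884 = 679131485/16884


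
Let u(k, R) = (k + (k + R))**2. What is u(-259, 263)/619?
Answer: 65025/619 ≈ 105.05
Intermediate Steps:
u(k, R) = (R + 2*k)**2 (u(k, R) = (k + (R + k))**2 = (R + 2*k)**2)
u(-259, 263)/619 = (263 + 2*(-259))**2/619 = (263 - 518)**2*(1/619) = (-255)**2*(1/619) = 65025*(1/619) = 65025/619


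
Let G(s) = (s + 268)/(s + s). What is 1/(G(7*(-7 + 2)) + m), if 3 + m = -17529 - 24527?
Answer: -70/2944363 ≈ -2.3774e-5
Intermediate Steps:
G(s) = (268 + s)/(2*s) (G(s) = (268 + s)/((2*s)) = (268 + s)*(1/(2*s)) = (268 + s)/(2*s))
m = -42059 (m = -3 + (-17529 - 24527) = -3 - 42056 = -42059)
1/(G(7*(-7 + 2)) + m) = 1/((268 + 7*(-7 + 2))/(2*((7*(-7 + 2)))) - 42059) = 1/((268 + 7*(-5))/(2*((7*(-5)))) - 42059) = 1/((½)*(268 - 35)/(-35) - 42059) = 1/((½)*(-1/35)*233 - 42059) = 1/(-233/70 - 42059) = 1/(-2944363/70) = -70/2944363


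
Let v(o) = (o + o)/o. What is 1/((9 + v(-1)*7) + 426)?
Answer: 1/449 ≈ 0.0022272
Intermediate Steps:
v(o) = 2 (v(o) = (2*o)/o = 2)
1/((9 + v(-1)*7) + 426) = 1/((9 + 2*7) + 426) = 1/((9 + 14) + 426) = 1/(23 + 426) = 1/449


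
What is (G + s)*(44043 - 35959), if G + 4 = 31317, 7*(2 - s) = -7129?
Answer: 1829684056/7 ≈ 2.6138e+8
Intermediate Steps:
s = 7143/7 (s = 2 - 1/7*(-7129) = 2 + 7129/7 = 7143/7 ≈ 1020.4)
G = 31313 (G = -4 + 31317 = 31313)
(G + s)*(44043 - 35959) = (31313 + 7143/7)*(44043 - 35959) = (226334/7)*8084 = 1829684056/7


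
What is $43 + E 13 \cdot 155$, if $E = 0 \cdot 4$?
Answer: $43$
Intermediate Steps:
$E = 0$
$43 + E 13 \cdot 155 = 43 + 0 \cdot 13 \cdot 155 = 43 + 0 \cdot 155 = 43 + 0 = 43$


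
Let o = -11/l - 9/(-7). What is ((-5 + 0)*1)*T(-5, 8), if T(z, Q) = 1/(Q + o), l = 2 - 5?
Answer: -105/272 ≈ -0.38603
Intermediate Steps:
l = -3
o = 104/21 (o = -11/(-3) - 9/(-7) = -11*(-⅓) - 9*(-⅐) = 11/3 + 9/7 = 104/21 ≈ 4.9524)
T(z, Q) = 1/(104/21 + Q) (T(z, Q) = 1/(Q + 104/21) = 1/(104/21 + Q))
((-5 + 0)*1)*T(-5, 8) = ((-5 + 0)*1)*(21/(104 + 21*8)) = (-5*1)*(21/(104 + 168)) = -105/272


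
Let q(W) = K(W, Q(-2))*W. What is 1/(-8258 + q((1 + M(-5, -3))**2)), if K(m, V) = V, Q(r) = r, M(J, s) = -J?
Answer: -1/8330 ≈ -0.00012005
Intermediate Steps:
q(W) = -2*W
1/(-8258 + q((1 + M(-5, -3))**2)) = 1/(-8258 - 2*(1 - 1*(-5))**2) = 1/(-8258 - 2*(1 + 5)**2) = 1/(-8258 - 2*6**2) = 1/(-8258 - 2*36) = 1/(-8258 - 72) = 1/(-8330) = -1/8330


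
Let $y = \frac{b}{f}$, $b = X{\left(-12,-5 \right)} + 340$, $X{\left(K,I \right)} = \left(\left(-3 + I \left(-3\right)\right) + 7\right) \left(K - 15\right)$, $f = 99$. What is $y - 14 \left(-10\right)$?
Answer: $\frac{13687}{99} \approx 138.25$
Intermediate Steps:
$X{\left(K,I \right)} = \left(-15 + K\right) \left(4 - 3 I\right)$ ($X{\left(K,I \right)} = \left(\left(-3 - 3 I\right) + 7\right) \left(-15 + K\right) = \left(4 - 3 I\right) \left(-15 + K\right) = \left(-15 + K\right) \left(4 - 3 I\right)$)
$b = -173$ ($b = \left(-60 + 4 \left(-12\right) + 45 \left(-5\right) - \left(-15\right) \left(-12\right)\right) + 340 = \left(-60 - 48 - 225 - 180\right) + 340 = -513 + 340 = -173$)
$y = - \frac{173}{99} \approx -1.7475$
$y - 14 \left(-10\right) = - \frac{173}{99} - 14 \left(-10\right) = - \frac{173}{99} - -140 = - \frac{173}{99} + 140 = \frac{13687}{99}$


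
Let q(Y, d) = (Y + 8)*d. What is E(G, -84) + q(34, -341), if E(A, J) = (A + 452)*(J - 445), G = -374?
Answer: -55584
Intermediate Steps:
E(A, J) = (-445 + J)*(452 + A) (E(A, J) = (452 + A)*(-445 + J) = (-445 + J)*(452 + A))
q(Y, d) = d*(8 + Y) (q(Y, d) = (8 + Y)*d = d*(8 + Y))
E(G, -84) + q(34, -341) = (-201140 - 445*(-374) + 452*(-84) - 374*(-84)) - 341*(8 + 34) = (-201140 + 166430 - 37968 + 31416) - 341*42 = -41262 - 14322 = -55584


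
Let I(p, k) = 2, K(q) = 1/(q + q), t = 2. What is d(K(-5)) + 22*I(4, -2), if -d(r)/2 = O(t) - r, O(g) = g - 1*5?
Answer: 249/5 ≈ 49.800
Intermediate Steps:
K(q) = 1/(2*q)
O(g) = -5 + g (O(g) = g - 5 = -5 + g)
d(r) = 6 + 2*r (d(r) = -2*((-5 + 2) - r) = -2*(-3 - r) = 6 + 2*r)
d(K(-5)) + 22*I(4, -2) = (6 + 2*((½)/(-5))) + 22*2 = (6 + 2*((½)*(-⅕))) + 44 = (6 + 2*(-⅒)) + 44 = (6 - ⅕) + 44 = 29/5 + 44 = 249/5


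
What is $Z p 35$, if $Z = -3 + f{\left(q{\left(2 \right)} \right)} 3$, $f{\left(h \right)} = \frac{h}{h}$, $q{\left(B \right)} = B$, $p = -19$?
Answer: $0$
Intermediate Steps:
$f{\left(h \right)} = 1$
$Z = 0$ ($Z = -3 + 1 \cdot 3 = -3 + 3 = 0$)
$Z p 35 = 0 \left(-19\right) 35 = 0 \cdot 35 = 0$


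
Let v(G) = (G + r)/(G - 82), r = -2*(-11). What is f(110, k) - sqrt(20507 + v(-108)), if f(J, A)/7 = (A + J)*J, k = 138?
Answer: 190960 - 4*sqrt(11567485)/95 ≈ 1.9082e+5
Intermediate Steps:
r = 22
v(G) = (22 + G)/(-82 + G) (v(G) = (G + 22)/(G - 82) = (22 + G)/(-82 + G))
f(J, A) = 7*J*(A + J) (f(J, A) = 7*((A + J)*J) = 7*(J*(A + J)) = 7*J*(A + J))
f(110, k) - sqrt(20507 + v(-108)) = 7*110*(138 + 110) - sqrt(20507 + (22 - 108)/(-82 - 108)) = 7*110*248 - sqrt(20507 - 86/(-190)) = 190960 - sqrt(20507 - 1/190*(-86)) = 190960 - sqrt(20507 + 43/95) = 190960 - sqrt(1948208/95) = 190960 - 4*sqrt(11567485)/95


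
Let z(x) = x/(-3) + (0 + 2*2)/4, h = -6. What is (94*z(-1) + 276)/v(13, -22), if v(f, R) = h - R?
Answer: 301/12 ≈ 25.083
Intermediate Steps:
v(f, R) = -6 - R
z(x) = 1 - x/3 (z(x) = x*(-⅓) + (0 + 4)*(¼) = -x/3 + 4*(¼) = -x/3 + 1 = 1 - x/3)
(94*z(-1) + 276)/v(13, -22) = (94*(1 - ⅓*(-1)) + 276)/(-6 - 1*(-22)) = (94*(1 + ⅓) + 276)/(-6 + 22) = (94*(4/3) + 276)/16 = (376/3 + 276)*(1/16) = (1204/3)*(1/16) = 301/12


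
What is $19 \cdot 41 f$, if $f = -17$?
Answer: $-13243$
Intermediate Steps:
$19 \cdot 41 f = 19 \cdot 41 \left(-17\right) = 779 \left(-17\right) = -13243$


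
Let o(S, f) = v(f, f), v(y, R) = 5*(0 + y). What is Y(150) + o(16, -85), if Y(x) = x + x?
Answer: -125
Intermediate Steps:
Y(x) = 2*x
v(y, R) = 5*y
o(S, f) = 5*f
Y(150) + o(16, -85) = 2*150 + 5*(-85) = 300 - 425 = -125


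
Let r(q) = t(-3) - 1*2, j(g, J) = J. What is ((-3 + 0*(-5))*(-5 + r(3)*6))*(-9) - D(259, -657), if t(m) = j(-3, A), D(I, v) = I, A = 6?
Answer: 254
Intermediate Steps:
t(m) = 6
r(q) = 4 (r(q) = 6 - 1*2 = 6 - 2 = 4)
((-3 + 0*(-5))*(-5 + r(3)*6))*(-9) - D(259, -657) = ((-3 + 0*(-5))*(-5 + 4*6))*(-9) - 1*259 = ((-3 + 0)*(-5 + 24))*(-9) - 259 = -3*19*(-9) - 259 = -57*(-9) - 259 = 513 - 259 = 254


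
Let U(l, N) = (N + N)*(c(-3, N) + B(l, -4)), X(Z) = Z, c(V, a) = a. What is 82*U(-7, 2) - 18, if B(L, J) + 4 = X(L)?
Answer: -2970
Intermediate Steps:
B(L, J) = -4 + L
U(l, N) = 2*N*(-4 + N + l) (U(l, N) = (N + N)*(N + (-4 + l)) = (2*N)*(-4 + N + l) = 2*N*(-4 + N + l))
82*U(-7, 2) - 18 = 82*(2*2*(-4 + 2 - 7)) - 18 = 82*(2*2*(-9)) - 18 = 82*(-36) - 18 = -2952 - 18 = -2970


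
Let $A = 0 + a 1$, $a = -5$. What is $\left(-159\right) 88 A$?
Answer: $69960$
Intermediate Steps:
$A = -5$ ($A = 0 - 5 = -5$)
$\left(-159\right) 88 A = \left(-159\right) 88 \left(-5\right) = \left(-13992\right) \left(-5\right) = 69960$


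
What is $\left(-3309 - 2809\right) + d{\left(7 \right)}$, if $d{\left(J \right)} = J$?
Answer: $-6111$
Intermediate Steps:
$\left(-3309 - 2809\right) + d{\left(7 \right)} = \left(-3309 - 2809\right) + 7 = -6118 + 7 = -6111$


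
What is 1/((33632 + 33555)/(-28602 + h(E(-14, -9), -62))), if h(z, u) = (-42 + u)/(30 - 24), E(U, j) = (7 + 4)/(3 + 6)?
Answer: -85858/201561 ≈ -0.42597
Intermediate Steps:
E(U, j) = 11/9
h(z, u) = -7 + u/6 (h(z, u) = (-42 + u)/6 = (-42 + u)*(1/6) = -7 + u/6)
1/((33632 + 33555)/(-28602 + h(E(-14, -9), -62))) = 1/((33632 + 33555)/(-28602 + (-7 + (1/6)*(-62)))) = 1/(67187/(-28602 + (-7 - 31/3))) = 1/(67187/(-28602 - 52/3)) = 1/(67187/(-85858/3)) = 1/(67187*(-3/85858)) = 1/(-201561/85858) = -85858/201561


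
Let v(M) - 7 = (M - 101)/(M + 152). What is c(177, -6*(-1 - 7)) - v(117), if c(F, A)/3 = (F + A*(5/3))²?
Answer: 53299644/269 ≈ 1.9814e+5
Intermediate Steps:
v(M) = 7 + (-101 + M)/(152 + M) (v(M) = 7 + (M - 101)/(M + 152) = 7 + (-101 + M)/(152 + M))
c(F, A) = 3*(F + 5*A/3)² (c(F, A) = 3*(F + A*(5/3))² = 3*(F + 5*A/3)²)
c(177, -6*(-1 - 7)) - v(117) = (3*177 + 5*(-6*(-1 - 7)))²/3 - (963 + 8*117)/(152 + 117) = (531 + 5*(-6*(-8)))²/3 - (963 + 936)/269 = (531 + 5*48)²/3 - 1899/269 = (531 + 240)²/3 - 1*1899/269 = (⅓)*771² - 1899/269 = (⅓)*594441 - 1899/269 = 198147 - 1899/269 = 53299644/269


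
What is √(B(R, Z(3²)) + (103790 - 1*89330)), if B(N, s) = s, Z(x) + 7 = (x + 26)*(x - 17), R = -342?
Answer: √14173 ≈ 119.05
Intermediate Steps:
Z(x) = -7 + (-17 + x)*(26 + x) (Z(x) = -7 + (x + 26)*(x - 17) = -7 + (26 + x)*(-17 + x) = -7 + (-17 + x)*(26 + x))
√(B(R, Z(3²)) + (103790 - 1*89330)) = √((-449 + (3²)² + 9*3²) + (103790 - 1*89330)) = √((-449 + 9² + 9*9) + (103790 - 89330)) = √((-449 + 81 + 81) + 14460) = √(-287 + 14460) = √14173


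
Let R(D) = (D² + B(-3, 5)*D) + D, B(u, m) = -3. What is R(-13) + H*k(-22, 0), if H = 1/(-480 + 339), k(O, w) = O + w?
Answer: 27517/141 ≈ 195.16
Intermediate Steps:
R(D) = D² - 2*D (R(D) = (D² - 3*D) + D = D² - 2*D)
H = -1/141 (H = 1/(-141) = -1/141 ≈ -0.0070922)
R(-13) + H*k(-22, 0) = -13*(-2 - 13) - (-22 + 0)/141 = -13*(-15) - 1/141*(-22) = 195 + 22/141 = 27517/141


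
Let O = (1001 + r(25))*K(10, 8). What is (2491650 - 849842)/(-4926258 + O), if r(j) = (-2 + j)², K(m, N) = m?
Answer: -820904/2455479 ≈ -0.33432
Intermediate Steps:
O = 15300 (O = (1001 + (-2 + 25)²)*10 = (1001 + 23²)*10 = (1001 + 529)*10 = 1530*10 = 15300)
(2491650 - 849842)/(-4926258 + O) = (2491650 - 849842)/(-4926258 + 15300) = 1641808/(-4910958) = 1641808*(-1/4910958) = -820904/2455479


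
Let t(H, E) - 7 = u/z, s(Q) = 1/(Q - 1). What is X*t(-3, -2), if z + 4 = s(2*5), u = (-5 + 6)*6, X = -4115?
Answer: -157193/7 ≈ -22456.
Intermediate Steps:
s(Q) = 1/(-1 + Q)
u = 6 (u = 1*6 = 6)
z = -35/9 (z = -4 + 1/(-1 + 2*5) = -4 + 1/(-1 + 10) = -4 + 1/9 = -35/9 ≈ -3.8889)
t(H, E) = 191/35 (t(H, E) = 7 + 6/(-35/9) = 7 + 6*(-9/35) = 7 - 54/35 = 191/35)
X*t(-3, -2) = -4115*191/35 = -157193/7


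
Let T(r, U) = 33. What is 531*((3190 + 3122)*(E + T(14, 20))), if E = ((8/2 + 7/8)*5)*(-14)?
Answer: -1033152894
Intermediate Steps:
E = -1365/4 (E = ((8*(1/2) + 7*(1/8))*5)*(-14) = ((4 + 7/8)*5)*(-14) = ((39/8)*5)*(-14) = (195/8)*(-14) = -1365/4 ≈ -341.25)
531*((3190 + 3122)*(E + T(14, 20))) = 531*((3190 + 3122)*(-1365/4 + 33)) = 531*(6312*(-1233/4)) = 531*(-1945674) = -1033152894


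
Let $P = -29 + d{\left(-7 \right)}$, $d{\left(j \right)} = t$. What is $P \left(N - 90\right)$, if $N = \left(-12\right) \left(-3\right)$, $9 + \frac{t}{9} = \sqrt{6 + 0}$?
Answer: $5940 - 486 \sqrt{6} \approx 4749.5$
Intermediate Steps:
$t = -81 + 9 \sqrt{6}$ ($t = -81 + 9 \sqrt{6 + 0} = -81 + 9 \sqrt{6} \approx -58.955$)
$d{\left(j \right)} = -81 + 9 \sqrt{6}$
$N = 36$
$P = -110 + 9 \sqrt{6}$ ($P = -29 - \left(81 - 9 \sqrt{6}\right) = -110 + 9 \sqrt{6} \approx -87.955$)
$P \left(N - 90\right) = \left(-110 + 9 \sqrt{6}\right) \left(36 - 90\right) = \left(-110 + 9 \sqrt{6}\right) \left(-54\right) = 5940 - 486 \sqrt{6}$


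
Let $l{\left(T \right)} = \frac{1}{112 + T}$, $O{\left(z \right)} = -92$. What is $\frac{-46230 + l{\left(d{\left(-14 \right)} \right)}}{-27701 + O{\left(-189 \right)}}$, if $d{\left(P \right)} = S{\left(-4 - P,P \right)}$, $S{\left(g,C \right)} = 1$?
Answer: $\frac{5223989}{3140609} \approx 1.6634$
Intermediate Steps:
$d{\left(P \right)} = 1$
$\frac{-46230 + l{\left(d{\left(-14 \right)} \right)}}{-27701 + O{\left(-189 \right)}} = \frac{-46230 + \frac{1}{112 + 1}}{-27701 - 92} = \frac{-46230 + \frac{1}{113}}{-27793} = \left(-46230 + \frac{1}{113}\right) \left(- \frac{1}{27793}\right) = \left(- \frac{5223989}{113}\right) \left(- \frac{1}{27793}\right) = \frac{5223989}{3140609}$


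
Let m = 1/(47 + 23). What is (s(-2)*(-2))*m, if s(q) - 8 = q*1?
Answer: -6/35 ≈ -0.17143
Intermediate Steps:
s(q) = 8 + q (s(q) = 8 + q*1 = 8 + q)
m = 1/70 ≈ 0.014286
(s(-2)*(-2))*m = ((8 - 2)*(-2))*(1/70) = (6*(-2))*(1/70) = -12*1/70 = -6/35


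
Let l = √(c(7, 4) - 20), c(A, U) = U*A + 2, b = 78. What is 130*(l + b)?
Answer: 10140 + 130*√10 ≈ 10551.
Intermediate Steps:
c(A, U) = 2 + A*U (c(A, U) = A*U + 2 = 2 + A*U)
l = √10 (l = √((2 + 7*4) - 20) = √((2 + 28) - 20) = √(30 - 20) = √10 ≈ 3.1623)
130*(l + b) = 130*(√10 + 78) = 130*(78 + √10) = 10140 + 130*√10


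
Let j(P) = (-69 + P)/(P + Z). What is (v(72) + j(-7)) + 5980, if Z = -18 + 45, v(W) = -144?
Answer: 29161/5 ≈ 5832.2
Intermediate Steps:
Z = 27
j(P) = (-69 + P)/(27 + P) (j(P) = (-69 + P)/(P + 27) = (-69 + P)/(27 + P))
(v(72) + j(-7)) + 5980 = (-144 + (-69 - 7)/(27 - 7)) + 5980 = (-144 - 76/20) + 5980 = (-144 + (1/20)*(-76)) + 5980 = (-144 - 19/5) + 5980 = -739/5 + 5980 = 29161/5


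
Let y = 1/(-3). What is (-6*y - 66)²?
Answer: 4096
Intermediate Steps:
y = -⅓ ≈ -0.33333
(-6*y - 66)² = (-6*(-⅓) - 66)² = (2 - 66)² = (-64)² = 4096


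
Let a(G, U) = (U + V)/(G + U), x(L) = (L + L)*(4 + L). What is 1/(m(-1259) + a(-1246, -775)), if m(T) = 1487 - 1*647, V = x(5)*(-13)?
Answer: 2021/1699585 ≈ 0.0011891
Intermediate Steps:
x(L) = 2*L*(4 + L) (x(L) = (2*L)*(4 + L) = 2*L*(4 + L))
V = -1170 (V = (2*5*(4 + 5))*(-13) = (2*5*9)*(-13) = 90*(-13) = -1170)
a(G, U) = (-1170 + U)/(G + U) (a(G, U) = (U - 1170)/(G + U) = (-1170 + U)/(G + U))
m(T) = 840 (m(T) = 1487 - 647 = 840)
1/(m(-1259) + a(-1246, -775)) = 1/(840 + (-1170 - 775)/(-1246 - 775)) = 1/(840 - 1945/(-2021)) = 1/(840 - 1/2021*(-1945)) = 1/(840 + 1945/2021) = 1/(1699585/2021) = 2021/1699585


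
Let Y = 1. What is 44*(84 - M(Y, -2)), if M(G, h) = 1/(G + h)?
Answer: 3740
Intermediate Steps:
44*(84 - M(Y, -2)) = 44*(84 - 1/(1 - 2)) = 44*(84 - 1/(-1)) = 44*(84 - 1*(-1)) = 44*(84 + 1) = 44*85 = 3740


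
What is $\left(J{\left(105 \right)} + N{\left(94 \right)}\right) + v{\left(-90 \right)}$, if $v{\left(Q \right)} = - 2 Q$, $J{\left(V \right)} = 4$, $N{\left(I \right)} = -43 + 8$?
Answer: $149$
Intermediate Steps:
$N{\left(I \right)} = -35$
$\left(J{\left(105 \right)} + N{\left(94 \right)}\right) + v{\left(-90 \right)} = \left(4 - 35\right) - -180 = -31 + 180 = 149$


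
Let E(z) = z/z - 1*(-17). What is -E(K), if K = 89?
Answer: -18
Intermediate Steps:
E(z) = 18 (E(z) = 1 + 17 = 18)
-E(K) = -1*18 = -18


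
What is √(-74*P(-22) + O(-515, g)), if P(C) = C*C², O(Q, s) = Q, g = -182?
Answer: 3*√87493 ≈ 887.38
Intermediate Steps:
P(C) = C³
√(-74*P(-22) + O(-515, g)) = √(-74*(-22)³ - 515) = √(-74*(-10648) - 515) = √(787952 - 515) = √787437 = 3*√87493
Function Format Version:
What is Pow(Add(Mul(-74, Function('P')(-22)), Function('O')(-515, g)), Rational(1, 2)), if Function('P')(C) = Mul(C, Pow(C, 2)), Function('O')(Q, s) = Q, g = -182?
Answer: Mul(3, Pow(87493, Rational(1, 2))) ≈ 887.38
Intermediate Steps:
Function('P')(C) = Pow(C, 3)
Pow(Add(Mul(-74, Function('P')(-22)), Function('O')(-515, g)), Rational(1, 2)) = Pow(Add(Mul(-74, Pow(-22, 3)), -515), Rational(1, 2)) = Pow(Add(Mul(-74, -10648), -515), Rational(1, 2)) = Pow(Add(787952, -515), Rational(1, 2)) = Pow(787437, Rational(1, 2)) = Mul(3, Pow(87493, Rational(1, 2)))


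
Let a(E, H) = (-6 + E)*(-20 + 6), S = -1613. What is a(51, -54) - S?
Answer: 983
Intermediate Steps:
a(E, H) = 84 - 14*E (a(E, H) = (-6 + E)*(-14) = 84 - 14*E)
a(51, -54) - S = (84 - 14*51) - 1*(-1613) = (84 - 714) + 1613 = -630 + 1613 = 983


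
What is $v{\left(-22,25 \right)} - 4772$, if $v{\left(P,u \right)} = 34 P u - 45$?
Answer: $-23517$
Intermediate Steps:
$v{\left(P,u \right)} = -45 + 34 P u$ ($v{\left(P,u \right)} = 34 P u - 45 = -45 + 34 P u$)
$v{\left(-22,25 \right)} - 4772 = \left(-45 + 34 \left(-22\right) 25\right) - 4772 = \left(-45 - 18700\right) - 4772 = -18745 - 4772 = -23517$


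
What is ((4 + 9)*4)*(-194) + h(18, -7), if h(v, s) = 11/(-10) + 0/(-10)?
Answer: -100891/10 ≈ -10089.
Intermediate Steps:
h(v, s) = -11/10 (h(v, s) = 11*(-⅒) + 0*(-⅒) = -11/10 + 0 = -11/10)
((4 + 9)*4)*(-194) + h(18, -7) = ((4 + 9)*4)*(-194) - 11/10 = (13*4)*(-194) - 11/10 = 52*(-194) - 11/10 = -10088 - 11/10 = -100891/10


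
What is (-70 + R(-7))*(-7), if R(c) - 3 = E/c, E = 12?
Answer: 481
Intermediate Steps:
R(c) = 3 + 12/c
(-70 + R(-7))*(-7) = (-70 + (3 + 12/(-7)))*(-7) = (-70 + (3 + 12*(-1/7)))*(-7) = (-70 + (3 - 12/7))*(-7) = (-70 + 9/7)*(-7) = -481/7*(-7) = 481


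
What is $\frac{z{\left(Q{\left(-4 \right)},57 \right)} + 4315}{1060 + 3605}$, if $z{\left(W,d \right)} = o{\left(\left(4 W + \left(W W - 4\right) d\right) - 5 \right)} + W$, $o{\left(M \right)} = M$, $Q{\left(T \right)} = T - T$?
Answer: $\frac{4082}{4665} \approx 0.87503$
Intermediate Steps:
$Q{\left(T \right)} = 0$
$z{\left(W,d \right)} = -5 + 5 W + d \left(-4 + W^{2}\right)$ ($z{\left(W,d \right)} = \left(\left(4 W + \left(W W - 4\right) d\right) - 5\right) + W = \left(\left(4 W + \left(W^{2} - 4\right) d\right) - 5\right) + W = \left(\left(4 W + \left(-4 + W^{2}\right) d\right) - 5\right) + W = \left(\left(4 W + d \left(-4 + W^{2}\right)\right) - 5\right) + W = \left(-5 + 4 W + d \left(-4 + W^{2}\right)\right) + W = -5 + 5 W + d \left(-4 + W^{2}\right)$)
$\frac{z{\left(Q{\left(-4 \right)},57 \right)} + 4315}{1060 + 3605} = \frac{\left(-5 - 228 + 5 \cdot 0 + 57 \cdot 0^{2}\right) + 4315}{1060 + 3605} = \frac{\left(-5 - 228 + 0 + 57 \cdot 0\right) + 4315}{4665} = \left(\left(-5 - 228 + 0 + 0\right) + 4315\right) \frac{1}{4665} = \left(-233 + 4315\right) \frac{1}{4665} = 4082 \cdot \frac{1}{4665} = \frac{4082}{4665}$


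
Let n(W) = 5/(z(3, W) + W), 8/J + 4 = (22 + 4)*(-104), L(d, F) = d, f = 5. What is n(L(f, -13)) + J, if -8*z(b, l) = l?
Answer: 5402/4739 ≈ 1.1399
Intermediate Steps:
z(b, l) = -l/8
J = -2/677 (J = 8/(-4 + (22 + 4)*(-104)) = 8/(-4 + 26*(-104)) = 8/(-4 - 2704) = 8/(-2708) = 8*(-1/2708) = -2/677 ≈ -0.0029542)
n(W) = 40/(7*W) (n(W) = 5/(-W/8 + W) = 5/((7*W/8)) = 5*(8/(7*W)) = 40/(7*W))
n(L(f, -13)) + J = (40/7)/5 - 2/677 = (40/7)*(⅕) - 2/677 = 8/7 - 2/677 = 5402/4739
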